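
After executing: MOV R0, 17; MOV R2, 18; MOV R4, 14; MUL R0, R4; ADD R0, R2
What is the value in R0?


Register state trace:
  MOV R0, 17  → R0 = 17
  MOV R2, 18  → R2 = 18
  MOV R4, 14  → R4 = 14
  MUL R0, R4  → R0 = 17 * 14 = 238
  ADD R0, R2  → R0 = 238 + 18 = 256
Final: R0 = 256

256


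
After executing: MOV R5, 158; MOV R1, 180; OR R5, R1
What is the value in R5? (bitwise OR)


Register state trace:
  MOV R5, 158  → R5 = 158 (0b10011110)
  MOV R1, 180  → R1 = 180 (0b10110100)
  OR R5, R1   → R5 = 158 OR 180 = 190 (0b10111110)
Final: R5 = 190

190


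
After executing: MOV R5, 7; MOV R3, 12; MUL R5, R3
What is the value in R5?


Register state trace:
  MOV R5, 7  → R5 = 7
  MOV R3, 12  → R3 = 12
  MUL R5, R3  → R5 = 7 * 12 = 84
Final: R5 = 84

84


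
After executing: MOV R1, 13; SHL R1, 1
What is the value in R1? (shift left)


Register state trace:
  MOV R1, 13  → R1 = 13
  SHL R1, 1  → R1 = 13 << 1 = 13 * 2^1 = 26
Final: R1 = 26

26


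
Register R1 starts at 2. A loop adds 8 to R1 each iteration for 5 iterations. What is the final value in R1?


Starting value: R1 = 2
  Iter 1: R1 = 2 + 8 = 10
  Iter 2: R1 = 10 + 8 = 18
  Iter 3: R1 = 18 + 8 = 26
  Iter 4: R1 = 26 + 8 = 34
  Iter 5: R1 = 34 + 8 = 42
Final: R1 = 42

42


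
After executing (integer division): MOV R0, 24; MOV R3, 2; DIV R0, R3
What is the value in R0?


Register state trace:
  MOV R0, 24  → R0 = 24
  MOV R3, 2  → R3 = 2
  DIV R0, R3  → R0 = 24 // 2 = 12
Final: R0 = 12

12


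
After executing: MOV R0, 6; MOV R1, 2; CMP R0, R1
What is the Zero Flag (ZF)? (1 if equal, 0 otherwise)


Register state trace:
  MOV R0, 6  → R0 = 6
  MOV R1, 2  → R1 = 2
  CMP R0, R1  → computes 6 - 2 = 4
  Result is nonzero, so values are not equal
ZF = 0

0


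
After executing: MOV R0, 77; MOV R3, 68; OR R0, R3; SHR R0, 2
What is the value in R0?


Register state trace:
  MOV R0, 77  → R0 = 77 (0b01001101)
  MOV R3, 68  → R3 = 68 (0b01000100)
  OR R0, R3  → R0 = 77 OR 68 = 77 (0b01001101)
  SHR R0, 2  → R0 = 77 >> 2 = 19
Final: R0 = 19

19


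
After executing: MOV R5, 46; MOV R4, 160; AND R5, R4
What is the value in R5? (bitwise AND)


Register state trace:
  MOV R5, 46  → R5 = 46 (0b00101110)
  MOV R4, 160  → R4 = 160 (0b10100000)
  AND R5, R4  → R5 = 46 AND 160 = 32 (0b00100000)
Final: R5 = 32

32


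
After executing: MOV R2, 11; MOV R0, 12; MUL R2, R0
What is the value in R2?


Register state trace:
  MOV R2, 11  → R2 = 11
  MOV R0, 12  → R0 = 12
  MUL R2, R0  → R2 = 11 * 12 = 132
Final: R2 = 132

132


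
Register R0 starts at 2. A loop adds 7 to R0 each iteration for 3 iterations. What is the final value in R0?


Starting value: R0 = 2
  Iter 1: R0 = 2 + 7 = 9
  Iter 2: R0 = 9 + 7 = 16
  Iter 3: R0 = 16 + 7 = 23
Final: R0 = 23

23


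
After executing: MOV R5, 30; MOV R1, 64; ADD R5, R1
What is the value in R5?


Register state trace:
  MOV R5, 30  → R5 = 30
  MOV R1, 64  → R1 = 64
  ADD R5, R1  → R5 = 30 + 64 = 94
Final: R5 = 94

94


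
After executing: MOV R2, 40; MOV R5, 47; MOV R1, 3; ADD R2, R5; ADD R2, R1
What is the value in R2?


Register state trace:
  MOV R2, 40  → R2 = 40
  MOV R5, 47  → R5 = 47
  MOV R1, 3  → R1 = 3
  ADD R2, R5  → R2 = 40 + 47 = 87
  ADD R2, R1  → R2 = 87 + 3 = 90
Final: R2 = 90

90


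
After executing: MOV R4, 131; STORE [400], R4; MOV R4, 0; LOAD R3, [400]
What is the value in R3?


Register and memory trace:
  MOV R4, 131  → R4 = 131
  STORE [400], R4  → mem[400] = 131
  MOV R4, 0  → R4 = 0
  LOAD R3, [400]  → R3 = mem[400] = 131
Final: R3 = 131

131


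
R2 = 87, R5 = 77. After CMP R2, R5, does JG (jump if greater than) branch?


Trace:
  R2 = 87, R5 = 77
  CMP R2, R5  → compares 87 vs 77
  JG checks: is 87 greater than 77?
  87 > 77, so condition is true
Branch taken: Yes

Yes


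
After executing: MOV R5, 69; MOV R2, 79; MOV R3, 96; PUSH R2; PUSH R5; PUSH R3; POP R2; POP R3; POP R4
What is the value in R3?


Stack trace (top is rightmost):
  MOV R5, 69  → R5 = 69
  MOV R2, 79  → R2 = 79
  MOV R3, 96  → R3 = 96
  PUSH R2  → stack: [79]
  PUSH R5  → stack: [79, 69]
  PUSH R3  → stack: [79, 69, 96]
  POP R2  → R2 = 96, stack: [79, 69]
  POP R3  → R3 = 69, stack: [79]
  POP R4  → R4 = 79, stack: []
Final: R3 = 69

69


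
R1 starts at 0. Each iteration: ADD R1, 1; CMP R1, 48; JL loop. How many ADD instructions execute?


Loop trace (R1 starts at 0, target 48, step 1):
  ADD #1: R1 = 0 + 1 = 1  → 1 < 48, loop
  ADD #2: R1 = 1 + 1 = 2  → 2 < 48, loop
  ADD #3: R1 = 2 + 1 = 3  → 3 < 48, loop
  ADD #4: R1 = 3 + 1 = 4  → 4 < 48, loop
  ADD #5: R1 = 4 + 1 = 5  → 5 < 48, loop
  ADD #6: R1 = 5 + 1 = 6  → 6 < 48, loop
  ADD #7: R1 = 6 + 1 = 7  → 7 < 48, loop
  ADD #8: R1 = 7 + 1 = 8  → 8 < 48, loop
  ADD #9: R1 = 8 + 1 = 9  → 9 < 48, loop
  ADD #10: R1 = 9 + 1 = 10  → 10 < 48, loop
  ADD #11: R1 = 10 + 1 = 11  → 11 < 48, loop
  ADD #12: R1 = 11 + 1 = 12  → 12 < 48, loop
  ADD #13: R1 = 12 + 1 = 13  → 13 < 48, loop
  ADD #14: R1 = 13 + 1 = 14  → 14 < 48, loop
  ADD #15: R1 = 14 + 1 = 15  → 15 < 48, loop
  ADD #16: R1 = 15 + 1 = 16  → 16 < 48, loop
  ADD #17: R1 = 16 + 1 = 17  → 17 < 48, loop
  ADD #18: R1 = 17 + 1 = 18  → 18 < 48, loop
  ADD #19: R1 = 18 + 1 = 19  → 19 < 48, loop
  ADD #20: R1 = 19 + 1 = 20  → 20 < 48, loop
  ADD #21: R1 = 20 + 1 = 21  → 21 < 48, loop
  ADD #22: R1 = 21 + 1 = 22  → 22 < 48, loop
  ADD #23: R1 = 22 + 1 = 23  → 23 < 48, loop
  ADD #24: R1 = 23 + 1 = 24  → 24 < 48, loop
  ADD #25: R1 = 24 + 1 = 25  → 25 < 48, loop
  ADD #26: R1 = 25 + 1 = 26  → 26 < 48, loop
  ADD #27: R1 = 26 + 1 = 27  → 27 < 48, loop
  ADD #28: R1 = 27 + 1 = 28  → 28 < 48, loop
  ADD #29: R1 = 28 + 1 = 29  → 29 < 48, loop
  ADD #30: R1 = 29 + 1 = 30  → 30 < 48, loop
  ADD #31: R1 = 30 + 1 = 31  → 31 < 48, loop
  ADD #32: R1 = 31 + 1 = 32  → 32 < 48, loop
  ADD #33: R1 = 32 + 1 = 33  → 33 < 48, loop
  ADD #34: R1 = 33 + 1 = 34  → 34 < 48, loop
  ADD #35: R1 = 34 + 1 = 35  → 35 < 48, loop
  ADD #36: R1 = 35 + 1 = 36  → 36 < 48, loop
  ADD #37: R1 = 36 + 1 = 37  → 37 < 48, loop
  ADD #38: R1 = 37 + 1 = 38  → 38 < 48, loop
  ADD #39: R1 = 38 + 1 = 39  → 39 < 48, loop
  ADD #40: R1 = 39 + 1 = 40  → 40 < 48, loop
  ADD #41: R1 = 40 + 1 = 41  → 41 < 48, loop
  ADD #42: R1 = 41 + 1 = 42  → 42 < 48, loop
  ADD #43: R1 = 42 + 1 = 43  → 43 < 48, loop
  ADD #44: R1 = 43 + 1 = 44  → 44 < 48, loop
  ADD #45: R1 = 44 + 1 = 45  → 45 < 48, loop
  ADD #46: R1 = 45 + 1 = 46  → 46 < 48, loop
  ADD #47: R1 = 46 + 1 = 47  → 47 < 48, loop
  ADD #48: R1 = 47 + 1 = 48  → 48 >= 48, exit
Total ADD instructions: 48

48


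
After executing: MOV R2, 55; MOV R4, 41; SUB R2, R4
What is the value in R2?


Register state trace:
  MOV R2, 55  → R2 = 55
  MOV R4, 41  → R4 = 41
  SUB R2, R4  → R2 = 55 - 41 = 14
Final: R2 = 14

14


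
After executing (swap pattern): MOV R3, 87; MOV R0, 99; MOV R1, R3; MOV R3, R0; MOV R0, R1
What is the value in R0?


Register state trace (swap pattern):
  MOV R3, 87  → R3 = 87
  MOV R0, 99  → R0 = 99
  MOV R1, R3  → R1 = 87  (save R3)
  MOV R3, R0  → R3 = 99  (R3 gets R0's value)
  MOV R0, R1  → R0 = 87  (R0 gets saved value)
Final: R0 = 87

87


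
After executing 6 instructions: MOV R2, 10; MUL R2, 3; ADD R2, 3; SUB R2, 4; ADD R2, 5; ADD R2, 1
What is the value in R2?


Register state trace:
  MOV R2, 10  → R2 = 10
  MUL R2, 3  → R2 = 10 * 3 = 30
  ADD R2, 3  → R2 = 30 + 3 = 33
  SUB R2, 4  → R2 = 33 - 4 = 29
  ADD R2, 5  → R2 = 29 + 5 = 34
  ADD R2, 1  → R2 = 34 + 1 = 35
Final: R2 = 35

35


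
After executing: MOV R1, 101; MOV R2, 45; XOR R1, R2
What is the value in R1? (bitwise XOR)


Register state trace:
  MOV R1, 101  → R1 = 101 (0b01100101)
  MOV R2, 45  → R2 = 45 (0b00101101)
  XOR R1, R2  → R1 = 101 XOR 45 = 72 (0b01001000)
Final: R1 = 72

72


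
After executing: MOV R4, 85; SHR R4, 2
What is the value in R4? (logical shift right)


Register state trace:
  MOV R4, 85  → R4 = 85
  SHR R4, 2  → R4 = 85 >> 2 = 85 // 2^2 = 21
Final: R4 = 21

21


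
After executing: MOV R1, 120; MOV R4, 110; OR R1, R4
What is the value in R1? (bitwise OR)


Register state trace:
  MOV R1, 120  → R1 = 120 (0b01111000)
  MOV R4, 110  → R4 = 110 (0b01101110)
  OR R1, R4   → R1 = 120 OR 110 = 126 (0b01111110)
Final: R1 = 126

126


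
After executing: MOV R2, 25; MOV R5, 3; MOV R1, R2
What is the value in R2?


Register state trace:
  MOV R2, 25  → R2 = 25
  MOV R5, 3  → R5 = 3
  MOV R1, R2  → R1 = 25
Final: R2 = 25

25


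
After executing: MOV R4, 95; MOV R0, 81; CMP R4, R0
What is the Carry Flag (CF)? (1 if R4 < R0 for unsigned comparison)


Register state trace:
  MOV R4, 95  → R4 = 95
  MOV R0, 81  → R0 = 81
  CMP R4, R0  → unsigned 95 - 81: no borrow
  95 >= 81, so CF = 0
CF = 0

0


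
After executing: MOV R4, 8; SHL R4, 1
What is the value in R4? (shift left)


Register state trace:
  MOV R4, 8  → R4 = 8
  SHL R4, 1  → R4 = 8 << 1 = 8 * 2^1 = 16
Final: R4 = 16

16


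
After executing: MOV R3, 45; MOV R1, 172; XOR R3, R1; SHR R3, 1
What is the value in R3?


Register state trace:
  MOV R3, 45  → R3 = 45 (0b00101101)
  MOV R1, 172  → R1 = 172 (0b10101100)
  XOR R3, R1  → R3 = 45 XOR 172 = 129 (0b10000001)
  SHR R3, 1  → R3 = 129 >> 1 = 64
Final: R3 = 64

64


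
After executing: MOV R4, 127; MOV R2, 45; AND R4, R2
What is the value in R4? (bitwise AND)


Register state trace:
  MOV R4, 127  → R4 = 127 (0b01111111)
  MOV R2, 45  → R2 = 45 (0b00101101)
  AND R4, R2  → R4 = 127 AND 45 = 45 (0b00101101)
Final: R4 = 45

45


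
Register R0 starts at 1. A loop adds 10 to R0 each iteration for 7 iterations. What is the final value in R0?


Starting value: R0 = 1
  Iter 1: R0 = 1 + 10 = 11
  Iter 2: R0 = 11 + 10 = 21
  Iter 3: R0 = 21 + 10 = 31
  Iter 4: R0 = 31 + 10 = 41
  Iter 5: R0 = 41 + 10 = 51
  Iter 6: R0 = 51 + 10 = 61
  Iter 7: R0 = 61 + 10 = 71
Final: R0 = 71

71


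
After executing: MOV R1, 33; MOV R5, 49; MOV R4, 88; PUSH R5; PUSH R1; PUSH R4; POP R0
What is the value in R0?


Stack trace (top is rightmost):
  MOV R1, 33  → R1 = 33
  MOV R5, 49  → R5 = 49
  MOV R4, 88  → R4 = 88
  PUSH R5  → stack: [49]
  PUSH R1  → stack: [49, 33]
  PUSH R4  → stack: [49, 33, 88]
  POP R0  → R0 = 88, stack: [49, 33]
Final: R0 = 88

88


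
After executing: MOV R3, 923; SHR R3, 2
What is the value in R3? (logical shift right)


Register state trace:
  MOV R3, 923  → R3 = 923
  SHR R3, 2  → R3 = 923 >> 2 = 923 // 2^2 = 230
Final: R3 = 230

230


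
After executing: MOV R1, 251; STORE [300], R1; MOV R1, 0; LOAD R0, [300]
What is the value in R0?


Register and memory trace:
  MOV R1, 251  → R1 = 251
  STORE [300], R1  → mem[300] = 251
  MOV R1, 0  → R1 = 0
  LOAD R0, [300]  → R0 = mem[300] = 251
Final: R0 = 251

251


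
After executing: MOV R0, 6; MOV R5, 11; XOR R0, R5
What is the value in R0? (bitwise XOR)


Register state trace:
  MOV R0, 6  → R0 = 6 (0b00000110)
  MOV R5, 11  → R5 = 11 (0b00001011)
  XOR R0, R5  → R0 = 6 XOR 11 = 13 (0b00001101)
Final: R0 = 13

13


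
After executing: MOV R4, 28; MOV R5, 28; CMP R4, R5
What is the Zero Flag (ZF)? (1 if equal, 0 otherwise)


Register state trace:
  MOV R4, 28  → R4 = 28
  MOV R5, 28  → R5 = 28
  CMP R4, R5  → computes 28 - 28 = 0
  Result is zero, so values are equal
ZF = 1

1


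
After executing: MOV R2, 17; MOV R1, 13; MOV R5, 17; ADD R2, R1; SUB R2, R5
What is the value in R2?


Register state trace:
  MOV R2, 17  → R2 = 17
  MOV R1, 13  → R1 = 13
  MOV R5, 17  → R5 = 17
  ADD R2, R1  → R2 = 17 + 13 = 30
  SUB R2, R5  → R2 = 30 - 17 = 13
Final: R2 = 13

13


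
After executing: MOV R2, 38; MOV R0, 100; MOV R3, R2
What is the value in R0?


Register state trace:
  MOV R2, 38  → R2 = 38
  MOV R0, 100  → R0 = 100
  MOV R3, R2  → R3 = 38
Final: R0 = 100

100


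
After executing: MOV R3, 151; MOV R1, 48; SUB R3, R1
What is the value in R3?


Register state trace:
  MOV R3, 151  → R3 = 151
  MOV R1, 48  → R1 = 48
  SUB R3, R1  → R3 = 151 - 48 = 103
Final: R3 = 103

103


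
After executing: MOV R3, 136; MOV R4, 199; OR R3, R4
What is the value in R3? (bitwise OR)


Register state trace:
  MOV R3, 136  → R3 = 136 (0b10001000)
  MOV R4, 199  → R4 = 199 (0b11000111)
  OR R3, R4   → R3 = 136 OR 199 = 207 (0b11001111)
Final: R3 = 207

207


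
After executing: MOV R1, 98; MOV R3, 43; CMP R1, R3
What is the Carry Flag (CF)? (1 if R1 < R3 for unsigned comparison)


Register state trace:
  MOV R1, 98  → R1 = 98
  MOV R3, 43  → R3 = 43
  CMP R1, R3  → unsigned 98 - 43: no borrow
  98 >= 43, so CF = 0
CF = 0

0


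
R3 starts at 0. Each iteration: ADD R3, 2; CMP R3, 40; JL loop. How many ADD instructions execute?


Loop trace (R3 starts at 0, target 40, step 2):
  ADD #1: R3 = 0 + 2 = 2  → 2 < 40, loop
  ADD #2: R3 = 2 + 2 = 4  → 4 < 40, loop
  ADD #3: R3 = 4 + 2 = 6  → 6 < 40, loop
  ADD #4: R3 = 6 + 2 = 8  → 8 < 40, loop
  ADD #5: R3 = 8 + 2 = 10  → 10 < 40, loop
  ADD #6: R3 = 10 + 2 = 12  → 12 < 40, loop
  ADD #7: R3 = 12 + 2 = 14  → 14 < 40, loop
  ADD #8: R3 = 14 + 2 = 16  → 16 < 40, loop
  ADD #9: R3 = 16 + 2 = 18  → 18 < 40, loop
  ADD #10: R3 = 18 + 2 = 20  → 20 < 40, loop
  ADD #11: R3 = 20 + 2 = 22  → 22 < 40, loop
  ADD #12: R3 = 22 + 2 = 24  → 24 < 40, loop
  ADD #13: R3 = 24 + 2 = 26  → 26 < 40, loop
  ADD #14: R3 = 26 + 2 = 28  → 28 < 40, loop
  ADD #15: R3 = 28 + 2 = 30  → 30 < 40, loop
  ADD #16: R3 = 30 + 2 = 32  → 32 < 40, loop
  ADD #17: R3 = 32 + 2 = 34  → 34 < 40, loop
  ADD #18: R3 = 34 + 2 = 36  → 36 < 40, loop
  ADD #19: R3 = 36 + 2 = 38  → 38 < 40, loop
  ADD #20: R3 = 38 + 2 = 40  → 40 >= 40, exit
Total ADD instructions: 20

20


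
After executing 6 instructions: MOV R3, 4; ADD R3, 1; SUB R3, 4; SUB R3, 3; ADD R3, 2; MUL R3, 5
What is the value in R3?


Register state trace:
  MOV R3, 4  → R3 = 4
  ADD R3, 1  → R3 = 4 + 1 = 5
  SUB R3, 4  → R3 = 5 - 4 = 1
  SUB R3, 3  → R3 = 1 - 3 = -2
  ADD R3, 2  → R3 = -2 + 2 = 0
  MUL R3, 5  → R3 = 0 * 5 = 0
Final: R3 = 0

0


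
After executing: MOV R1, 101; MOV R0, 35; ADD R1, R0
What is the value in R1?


Register state trace:
  MOV R1, 101  → R1 = 101
  MOV R0, 35  → R0 = 35
  ADD R1, R0  → R1 = 101 + 35 = 136
Final: R1 = 136

136


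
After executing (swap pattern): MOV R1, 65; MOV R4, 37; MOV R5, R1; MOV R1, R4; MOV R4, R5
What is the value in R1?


Register state trace (swap pattern):
  MOV R1, 65  → R1 = 65
  MOV R4, 37  → R4 = 37
  MOV R5, R1  → R5 = 65  (save R1)
  MOV R1, R4  → R1 = 37  (R1 gets R4's value)
  MOV R4, R5  → R4 = 65  (R4 gets saved value)
Final: R1 = 37

37


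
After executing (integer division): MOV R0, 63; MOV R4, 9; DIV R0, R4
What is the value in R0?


Register state trace:
  MOV R0, 63  → R0 = 63
  MOV R4, 9  → R4 = 9
  DIV R0, R4  → R0 = 63 // 9 = 7
Final: R0 = 7

7


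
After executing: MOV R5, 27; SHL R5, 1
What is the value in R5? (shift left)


Register state trace:
  MOV R5, 27  → R5 = 27
  SHL R5, 1  → R5 = 27 << 1 = 27 * 2^1 = 54
Final: R5 = 54

54


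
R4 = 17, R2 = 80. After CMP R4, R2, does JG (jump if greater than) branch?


Trace:
  R4 = 17, R2 = 80
  CMP R4, R2  → compares 17 vs 80
  JG checks: is 17 greater than 80?
  17 < 80, so condition is false
Branch taken: No

No


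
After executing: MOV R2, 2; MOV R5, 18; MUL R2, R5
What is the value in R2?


Register state trace:
  MOV R2, 2  → R2 = 2
  MOV R5, 18  → R5 = 18
  MUL R2, R5  → R2 = 2 * 18 = 36
Final: R2 = 36

36


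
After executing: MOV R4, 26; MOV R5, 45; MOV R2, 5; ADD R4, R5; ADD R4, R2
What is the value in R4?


Register state trace:
  MOV R4, 26  → R4 = 26
  MOV R5, 45  → R5 = 45
  MOV R2, 5  → R2 = 5
  ADD R4, R5  → R4 = 26 + 45 = 71
  ADD R4, R2  → R4 = 71 + 5 = 76
Final: R4 = 76

76


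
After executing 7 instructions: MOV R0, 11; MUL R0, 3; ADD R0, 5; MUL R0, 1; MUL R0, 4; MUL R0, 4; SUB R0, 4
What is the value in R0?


Register state trace:
  MOV R0, 11  → R0 = 11
  MUL R0, 3  → R0 = 11 * 3 = 33
  ADD R0, 5  → R0 = 33 + 5 = 38
  MUL R0, 1  → R0 = 38 * 1 = 38
  MUL R0, 4  → R0 = 38 * 4 = 152
  MUL R0, 4  → R0 = 152 * 4 = 608
  SUB R0, 4  → R0 = 608 - 4 = 604
Final: R0 = 604

604


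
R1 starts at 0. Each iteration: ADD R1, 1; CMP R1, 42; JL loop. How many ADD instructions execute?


Loop trace (R1 starts at 0, target 42, step 1):
  ADD #1: R1 = 0 + 1 = 1  → 1 < 42, loop
  ADD #2: R1 = 1 + 1 = 2  → 2 < 42, loop
  ADD #3: R1 = 2 + 1 = 3  → 3 < 42, loop
  ADD #4: R1 = 3 + 1 = 4  → 4 < 42, loop
  ADD #5: R1 = 4 + 1 = 5  → 5 < 42, loop
  ADD #6: R1 = 5 + 1 = 6  → 6 < 42, loop
  ADD #7: R1 = 6 + 1 = 7  → 7 < 42, loop
  ADD #8: R1 = 7 + 1 = 8  → 8 < 42, loop
  ADD #9: R1 = 8 + 1 = 9  → 9 < 42, loop
  ADD #10: R1 = 9 + 1 = 10  → 10 < 42, loop
  ADD #11: R1 = 10 + 1 = 11  → 11 < 42, loop
  ADD #12: R1 = 11 + 1 = 12  → 12 < 42, loop
  ADD #13: R1 = 12 + 1 = 13  → 13 < 42, loop
  ADD #14: R1 = 13 + 1 = 14  → 14 < 42, loop
  ADD #15: R1 = 14 + 1 = 15  → 15 < 42, loop
  ADD #16: R1 = 15 + 1 = 16  → 16 < 42, loop
  ADD #17: R1 = 16 + 1 = 17  → 17 < 42, loop
  ADD #18: R1 = 17 + 1 = 18  → 18 < 42, loop
  ADD #19: R1 = 18 + 1 = 19  → 19 < 42, loop
  ADD #20: R1 = 19 + 1 = 20  → 20 < 42, loop
  ADD #21: R1 = 20 + 1 = 21  → 21 < 42, loop
  ADD #22: R1 = 21 + 1 = 22  → 22 < 42, loop
  ADD #23: R1 = 22 + 1 = 23  → 23 < 42, loop
  ADD #24: R1 = 23 + 1 = 24  → 24 < 42, loop
  ADD #25: R1 = 24 + 1 = 25  → 25 < 42, loop
  ADD #26: R1 = 25 + 1 = 26  → 26 < 42, loop
  ADD #27: R1 = 26 + 1 = 27  → 27 < 42, loop
  ADD #28: R1 = 27 + 1 = 28  → 28 < 42, loop
  ADD #29: R1 = 28 + 1 = 29  → 29 < 42, loop
  ADD #30: R1 = 29 + 1 = 30  → 30 < 42, loop
  ADD #31: R1 = 30 + 1 = 31  → 31 < 42, loop
  ADD #32: R1 = 31 + 1 = 32  → 32 < 42, loop
  ADD #33: R1 = 32 + 1 = 33  → 33 < 42, loop
  ADD #34: R1 = 33 + 1 = 34  → 34 < 42, loop
  ADD #35: R1 = 34 + 1 = 35  → 35 < 42, loop
  ADD #36: R1 = 35 + 1 = 36  → 36 < 42, loop
  ADD #37: R1 = 36 + 1 = 37  → 37 < 42, loop
  ADD #38: R1 = 37 + 1 = 38  → 38 < 42, loop
  ADD #39: R1 = 38 + 1 = 39  → 39 < 42, loop
  ADD #40: R1 = 39 + 1 = 40  → 40 < 42, loop
  ADD #41: R1 = 40 + 1 = 41  → 41 < 42, loop
  ADD #42: R1 = 41 + 1 = 42  → 42 >= 42, exit
Total ADD instructions: 42

42


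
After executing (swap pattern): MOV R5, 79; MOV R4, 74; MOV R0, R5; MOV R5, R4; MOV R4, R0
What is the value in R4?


Register state trace (swap pattern):
  MOV R5, 79  → R5 = 79
  MOV R4, 74  → R4 = 74
  MOV R0, R5  → R0 = 79  (save R5)
  MOV R5, R4  → R5 = 74  (R5 gets R4's value)
  MOV R4, R0  → R4 = 79  (R4 gets saved value)
Final: R4 = 79

79


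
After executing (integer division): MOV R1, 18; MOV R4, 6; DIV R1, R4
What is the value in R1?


Register state trace:
  MOV R1, 18  → R1 = 18
  MOV R4, 6  → R4 = 6
  DIV R1, R4  → R1 = 18 // 6 = 3
Final: R1 = 3

3


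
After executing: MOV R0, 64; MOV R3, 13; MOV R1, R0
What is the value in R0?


Register state trace:
  MOV R0, 64  → R0 = 64
  MOV R3, 13  → R3 = 13
  MOV R1, R0  → R1 = 64
Final: R0 = 64

64


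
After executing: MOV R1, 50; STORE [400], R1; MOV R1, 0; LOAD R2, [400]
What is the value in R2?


Register and memory trace:
  MOV R1, 50  → R1 = 50
  STORE [400], R1  → mem[400] = 50
  MOV R1, 0  → R1 = 0
  LOAD R2, [400]  → R2 = mem[400] = 50
Final: R2 = 50

50


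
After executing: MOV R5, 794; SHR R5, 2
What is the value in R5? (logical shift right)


Register state trace:
  MOV R5, 794  → R5 = 794
  SHR R5, 2  → R5 = 794 >> 2 = 794 // 2^2 = 198
Final: R5 = 198

198


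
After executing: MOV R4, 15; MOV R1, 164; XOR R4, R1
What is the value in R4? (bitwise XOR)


Register state trace:
  MOV R4, 15  → R4 = 15 (0b00001111)
  MOV R1, 164  → R1 = 164 (0b10100100)
  XOR R4, R1  → R4 = 15 XOR 164 = 171 (0b10101011)
Final: R4 = 171

171


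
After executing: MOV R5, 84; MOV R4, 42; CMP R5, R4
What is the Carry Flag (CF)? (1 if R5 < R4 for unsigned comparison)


Register state trace:
  MOV R5, 84  → R5 = 84
  MOV R4, 42  → R4 = 42
  CMP R5, R4  → unsigned 84 - 42: no borrow
  84 >= 42, so CF = 0
CF = 0

0


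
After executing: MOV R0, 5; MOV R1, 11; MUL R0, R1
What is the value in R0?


Register state trace:
  MOV R0, 5  → R0 = 5
  MOV R1, 11  → R1 = 11
  MUL R0, R1  → R0 = 5 * 11 = 55
Final: R0 = 55

55


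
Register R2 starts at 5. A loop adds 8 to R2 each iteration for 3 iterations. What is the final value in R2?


Starting value: R2 = 5
  Iter 1: R2 = 5 + 8 = 13
  Iter 2: R2 = 13 + 8 = 21
  Iter 3: R2 = 21 + 8 = 29
Final: R2 = 29

29


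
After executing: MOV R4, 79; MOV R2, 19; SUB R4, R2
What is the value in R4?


Register state trace:
  MOV R4, 79  → R4 = 79
  MOV R2, 19  → R2 = 19
  SUB R4, R2  → R4 = 79 - 19 = 60
Final: R4 = 60

60


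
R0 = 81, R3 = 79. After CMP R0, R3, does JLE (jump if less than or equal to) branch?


Trace:
  R0 = 81, R3 = 79
  CMP R0, R3  → compares 81 vs 79
  JLE checks: is 81 less than or equal to 79?
  81 > 79, so condition is false
Branch taken: No

No


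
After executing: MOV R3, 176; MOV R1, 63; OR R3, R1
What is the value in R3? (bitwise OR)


Register state trace:
  MOV R3, 176  → R3 = 176 (0b10110000)
  MOV R1, 63  → R1 = 63 (0b00111111)
  OR R3, R1   → R3 = 176 OR 63 = 191 (0b10111111)
Final: R3 = 191

191


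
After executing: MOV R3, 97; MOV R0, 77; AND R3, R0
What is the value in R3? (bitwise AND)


Register state trace:
  MOV R3, 97  → R3 = 97 (0b01100001)
  MOV R0, 77  → R0 = 77 (0b01001101)
  AND R3, R0  → R3 = 97 AND 77 = 65 (0b01000001)
Final: R3 = 65

65


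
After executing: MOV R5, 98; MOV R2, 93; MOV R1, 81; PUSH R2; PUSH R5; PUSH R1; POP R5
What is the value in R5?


Stack trace (top is rightmost):
  MOV R5, 98  → R5 = 98
  MOV R2, 93  → R2 = 93
  MOV R1, 81  → R1 = 81
  PUSH R2  → stack: [93]
  PUSH R5  → stack: [93, 98]
  PUSH R1  → stack: [93, 98, 81]
  POP R5  → R5 = 81, stack: [93, 98]
Final: R5 = 81

81


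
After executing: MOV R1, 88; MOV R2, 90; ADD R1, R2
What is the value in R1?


Register state trace:
  MOV R1, 88  → R1 = 88
  MOV R2, 90  → R2 = 90
  ADD R1, R2  → R1 = 88 + 90 = 178
Final: R1 = 178

178


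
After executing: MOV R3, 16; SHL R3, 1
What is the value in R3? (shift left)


Register state trace:
  MOV R3, 16  → R3 = 16
  SHL R3, 1  → R3 = 16 << 1 = 16 * 2^1 = 32
Final: R3 = 32

32


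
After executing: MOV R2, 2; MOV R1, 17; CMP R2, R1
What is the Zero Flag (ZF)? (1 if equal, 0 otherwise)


Register state trace:
  MOV R2, 2  → R2 = 2
  MOV R1, 17  → R1 = 17
  CMP R2, R1  → computes 2 - 17 = -15
  Result is nonzero, so values are not equal
ZF = 0

0


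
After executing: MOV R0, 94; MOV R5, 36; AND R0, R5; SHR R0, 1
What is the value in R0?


Register state trace:
  MOV R0, 94  → R0 = 94 (0b01011110)
  MOV R5, 36  → R5 = 36 (0b00100100)
  AND R0, R5  → R0 = 94 AND 36 = 4 (0b00000100)
  SHR R0, 1  → R0 = 4 >> 1 = 2
Final: R0 = 2

2


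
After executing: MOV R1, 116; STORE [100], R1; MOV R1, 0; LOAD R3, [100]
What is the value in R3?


Register and memory trace:
  MOV R1, 116  → R1 = 116
  STORE [100], R1  → mem[100] = 116
  MOV R1, 0  → R1 = 0
  LOAD R3, [100]  → R3 = mem[100] = 116
Final: R3 = 116

116


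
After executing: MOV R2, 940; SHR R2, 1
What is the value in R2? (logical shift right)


Register state trace:
  MOV R2, 940  → R2 = 940
  SHR R2, 1  → R2 = 940 >> 1 = 940 // 2^1 = 470
Final: R2 = 470

470


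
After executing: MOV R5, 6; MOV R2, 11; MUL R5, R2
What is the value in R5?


Register state trace:
  MOV R5, 6  → R5 = 6
  MOV R2, 11  → R2 = 11
  MUL R5, R2  → R5 = 6 * 11 = 66
Final: R5 = 66

66


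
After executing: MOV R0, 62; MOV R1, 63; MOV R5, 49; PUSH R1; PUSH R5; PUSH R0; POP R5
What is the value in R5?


Stack trace (top is rightmost):
  MOV R0, 62  → R0 = 62
  MOV R1, 63  → R1 = 63
  MOV R5, 49  → R5 = 49
  PUSH R1  → stack: [63]
  PUSH R5  → stack: [63, 49]
  PUSH R0  → stack: [63, 49, 62]
  POP R5  → R5 = 62, stack: [63, 49]
Final: R5 = 62

62


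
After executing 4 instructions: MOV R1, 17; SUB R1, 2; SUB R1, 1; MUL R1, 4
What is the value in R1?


Register state trace:
  MOV R1, 17  → R1 = 17
  SUB R1, 2  → R1 = 17 - 2 = 15
  SUB R1, 1  → R1 = 15 - 1 = 14
  MUL R1, 4  → R1 = 14 * 4 = 56
Final: R1 = 56

56


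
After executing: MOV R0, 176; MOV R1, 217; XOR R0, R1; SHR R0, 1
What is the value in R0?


Register state trace:
  MOV R0, 176  → R0 = 176 (0b10110000)
  MOV R1, 217  → R1 = 217 (0b11011001)
  XOR R0, R1  → R0 = 176 XOR 217 = 105 (0b01101001)
  SHR R0, 1  → R0 = 105 >> 1 = 52
Final: R0 = 52

52


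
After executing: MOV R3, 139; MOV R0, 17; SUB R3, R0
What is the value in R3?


Register state trace:
  MOV R3, 139  → R3 = 139
  MOV R0, 17  → R0 = 17
  SUB R3, R0  → R3 = 139 - 17 = 122
Final: R3 = 122

122


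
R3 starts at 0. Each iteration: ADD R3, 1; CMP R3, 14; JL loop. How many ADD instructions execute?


Loop trace (R3 starts at 0, target 14, step 1):
  ADD #1: R3 = 0 + 1 = 1  → 1 < 14, loop
  ADD #2: R3 = 1 + 1 = 2  → 2 < 14, loop
  ADD #3: R3 = 2 + 1 = 3  → 3 < 14, loop
  ADD #4: R3 = 3 + 1 = 4  → 4 < 14, loop
  ADD #5: R3 = 4 + 1 = 5  → 5 < 14, loop
  ADD #6: R3 = 5 + 1 = 6  → 6 < 14, loop
  ADD #7: R3 = 6 + 1 = 7  → 7 < 14, loop
  ADD #8: R3 = 7 + 1 = 8  → 8 < 14, loop
  ADD #9: R3 = 8 + 1 = 9  → 9 < 14, loop
  ADD #10: R3 = 9 + 1 = 10  → 10 < 14, loop
  ADD #11: R3 = 10 + 1 = 11  → 11 < 14, loop
  ADD #12: R3 = 11 + 1 = 12  → 12 < 14, loop
  ADD #13: R3 = 12 + 1 = 13  → 13 < 14, loop
  ADD #14: R3 = 13 + 1 = 14  → 14 >= 14, exit
Total ADD instructions: 14

14


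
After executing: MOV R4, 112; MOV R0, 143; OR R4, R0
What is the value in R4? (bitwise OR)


Register state trace:
  MOV R4, 112  → R4 = 112 (0b01110000)
  MOV R0, 143  → R0 = 143 (0b10001111)
  OR R4, R0   → R4 = 112 OR 143 = 255 (0b11111111)
Final: R4 = 255

255


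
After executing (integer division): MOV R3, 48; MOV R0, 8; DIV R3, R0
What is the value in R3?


Register state trace:
  MOV R3, 48  → R3 = 48
  MOV R0, 8  → R0 = 8
  DIV R3, R0  → R3 = 48 // 8 = 6
Final: R3 = 6

6


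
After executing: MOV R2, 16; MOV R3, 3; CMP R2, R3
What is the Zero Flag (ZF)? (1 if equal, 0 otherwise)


Register state trace:
  MOV R2, 16  → R2 = 16
  MOV R3, 3  → R3 = 3
  CMP R2, R3  → computes 16 - 3 = 13
  Result is nonzero, so values are not equal
ZF = 0

0


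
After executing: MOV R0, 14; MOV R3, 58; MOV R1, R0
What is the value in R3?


Register state trace:
  MOV R0, 14  → R0 = 14
  MOV R3, 58  → R3 = 58
  MOV R1, R0  → R1 = 14
Final: R3 = 58

58


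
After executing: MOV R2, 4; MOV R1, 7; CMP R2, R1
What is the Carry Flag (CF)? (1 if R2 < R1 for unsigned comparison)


Register state trace:
  MOV R2, 4  → R2 = 4
  MOV R1, 7  → R1 = 7
  CMP R2, R1  → unsigned 4 - 7: borrow occurs
  4 < 7, so CF = 1
CF = 1

1


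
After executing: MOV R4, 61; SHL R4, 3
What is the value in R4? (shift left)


Register state trace:
  MOV R4, 61  → R4 = 61
  SHL R4, 3  → R4 = 61 << 3 = 61 * 2^3 = 488
Final: R4 = 488

488


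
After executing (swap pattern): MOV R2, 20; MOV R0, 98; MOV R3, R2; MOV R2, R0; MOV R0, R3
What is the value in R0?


Register state trace (swap pattern):
  MOV R2, 20  → R2 = 20
  MOV R0, 98  → R0 = 98
  MOV R3, R2  → R3 = 20  (save R2)
  MOV R2, R0  → R2 = 98  (R2 gets R0's value)
  MOV R0, R3  → R0 = 20  (R0 gets saved value)
Final: R0 = 20

20


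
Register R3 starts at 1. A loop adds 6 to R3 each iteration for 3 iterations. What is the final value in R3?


Starting value: R3 = 1
  Iter 1: R3 = 1 + 6 = 7
  Iter 2: R3 = 7 + 6 = 13
  Iter 3: R3 = 13 + 6 = 19
Final: R3 = 19

19


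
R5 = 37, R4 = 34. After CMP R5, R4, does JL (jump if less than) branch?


Trace:
  R5 = 37, R4 = 34
  CMP R5, R4  → compares 37 vs 34
  JL checks: is 37 less than 34?
  37 > 34, so condition is false
Branch taken: No

No


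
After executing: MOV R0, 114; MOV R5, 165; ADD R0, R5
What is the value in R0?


Register state trace:
  MOV R0, 114  → R0 = 114
  MOV R5, 165  → R5 = 165
  ADD R0, R5  → R0 = 114 + 165 = 279
Final: R0 = 279

279


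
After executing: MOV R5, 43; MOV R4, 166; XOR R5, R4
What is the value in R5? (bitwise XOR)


Register state trace:
  MOV R5, 43  → R5 = 43 (0b00101011)
  MOV R4, 166  → R4 = 166 (0b10100110)
  XOR R5, R4  → R5 = 43 XOR 166 = 141 (0b10001101)
Final: R5 = 141

141


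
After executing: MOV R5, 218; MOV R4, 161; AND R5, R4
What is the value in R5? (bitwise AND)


Register state trace:
  MOV R5, 218  → R5 = 218 (0b11011010)
  MOV R4, 161  → R4 = 161 (0b10100001)
  AND R5, R4  → R5 = 218 AND 161 = 128 (0b10000000)
Final: R5 = 128

128


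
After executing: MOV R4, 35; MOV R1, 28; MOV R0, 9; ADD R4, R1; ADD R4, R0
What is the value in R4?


Register state trace:
  MOV R4, 35  → R4 = 35
  MOV R1, 28  → R1 = 28
  MOV R0, 9  → R0 = 9
  ADD R4, R1  → R4 = 35 + 28 = 63
  ADD R4, R0  → R4 = 63 + 9 = 72
Final: R4 = 72

72


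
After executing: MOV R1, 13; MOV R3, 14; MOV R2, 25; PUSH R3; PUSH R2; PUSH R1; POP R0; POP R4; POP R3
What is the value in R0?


Stack trace (top is rightmost):
  MOV R1, 13  → R1 = 13
  MOV R3, 14  → R3 = 14
  MOV R2, 25  → R2 = 25
  PUSH R3  → stack: [14]
  PUSH R2  → stack: [14, 25]
  PUSH R1  → stack: [14, 25, 13]
  POP R0  → R0 = 13, stack: [14, 25]
  POP R4  → R4 = 25, stack: [14]
  POP R3  → R3 = 14, stack: []
Final: R0 = 13

13


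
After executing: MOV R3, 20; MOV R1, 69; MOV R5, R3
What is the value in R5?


Register state trace:
  MOV R3, 20  → R3 = 20
  MOV R1, 69  → R1 = 69
  MOV R5, R3  → R5 = 20
Final: R5 = 20

20


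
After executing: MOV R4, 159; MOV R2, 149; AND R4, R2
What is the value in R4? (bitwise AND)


Register state trace:
  MOV R4, 159  → R4 = 159 (0b10011111)
  MOV R2, 149  → R2 = 149 (0b10010101)
  AND R4, R2  → R4 = 159 AND 149 = 149 (0b10010101)
Final: R4 = 149

149


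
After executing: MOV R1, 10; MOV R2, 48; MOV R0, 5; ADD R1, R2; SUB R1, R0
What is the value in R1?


Register state trace:
  MOV R1, 10  → R1 = 10
  MOV R2, 48  → R2 = 48
  MOV R0, 5  → R0 = 5
  ADD R1, R2  → R1 = 10 + 48 = 58
  SUB R1, R0  → R1 = 58 - 5 = 53
Final: R1 = 53

53


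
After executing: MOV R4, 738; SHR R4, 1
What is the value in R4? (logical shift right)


Register state trace:
  MOV R4, 738  → R4 = 738
  SHR R4, 1  → R4 = 738 >> 1 = 738 // 2^1 = 369
Final: R4 = 369

369


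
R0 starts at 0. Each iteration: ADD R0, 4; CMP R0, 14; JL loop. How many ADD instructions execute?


Loop trace (R0 starts at 0, target 14, step 4):
  ADD #1: R0 = 0 + 4 = 4  → 4 < 14, loop
  ADD #2: R0 = 4 + 4 = 8  → 8 < 14, loop
  ADD #3: R0 = 8 + 4 = 12  → 12 < 14, loop
  ADD #4: R0 = 12 + 4 = 16  → 16 >= 14, exit
Total ADD instructions: 4

4


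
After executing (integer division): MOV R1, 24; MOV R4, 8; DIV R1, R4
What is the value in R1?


Register state trace:
  MOV R1, 24  → R1 = 24
  MOV R4, 8  → R4 = 8
  DIV R1, R4  → R1 = 24 // 8 = 3
Final: R1 = 3

3


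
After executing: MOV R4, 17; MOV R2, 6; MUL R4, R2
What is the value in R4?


Register state trace:
  MOV R4, 17  → R4 = 17
  MOV R2, 6  → R2 = 6
  MUL R4, R2  → R4 = 17 * 6 = 102
Final: R4 = 102

102


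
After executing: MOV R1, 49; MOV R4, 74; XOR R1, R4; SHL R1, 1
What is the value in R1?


Register state trace:
  MOV R1, 49  → R1 = 49 (0b00110001)
  MOV R4, 74  → R4 = 74 (0b01001010)
  XOR R1, R4  → R1 = 49 XOR 74 = 123 (0b01111011)
  SHL R1, 1  → R1 = 123 << 1 = 246
Final: R1 = 246

246


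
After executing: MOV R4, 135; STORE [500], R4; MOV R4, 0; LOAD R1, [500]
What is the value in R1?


Register and memory trace:
  MOV R4, 135  → R4 = 135
  STORE [500], R4  → mem[500] = 135
  MOV R4, 0  → R4 = 0
  LOAD R1, [500]  → R1 = mem[500] = 135
Final: R1 = 135

135


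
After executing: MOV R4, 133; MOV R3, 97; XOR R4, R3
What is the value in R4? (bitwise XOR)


Register state trace:
  MOV R4, 133  → R4 = 133 (0b10000101)
  MOV R3, 97  → R3 = 97 (0b01100001)
  XOR R4, R3  → R4 = 133 XOR 97 = 228 (0b11100100)
Final: R4 = 228

228


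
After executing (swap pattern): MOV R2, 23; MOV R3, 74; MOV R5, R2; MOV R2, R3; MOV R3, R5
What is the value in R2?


Register state trace (swap pattern):
  MOV R2, 23  → R2 = 23
  MOV R3, 74  → R3 = 74
  MOV R5, R2  → R5 = 23  (save R2)
  MOV R2, R3  → R2 = 74  (R2 gets R3's value)
  MOV R3, R5  → R3 = 23  (R3 gets saved value)
Final: R2 = 74

74


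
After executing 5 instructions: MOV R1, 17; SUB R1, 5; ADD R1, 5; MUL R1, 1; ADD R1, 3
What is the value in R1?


Register state trace:
  MOV R1, 17  → R1 = 17
  SUB R1, 5  → R1 = 17 - 5 = 12
  ADD R1, 5  → R1 = 12 + 5 = 17
  MUL R1, 1  → R1 = 17 * 1 = 17
  ADD R1, 3  → R1 = 17 + 3 = 20
Final: R1 = 20

20


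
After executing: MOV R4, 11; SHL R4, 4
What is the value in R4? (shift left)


Register state trace:
  MOV R4, 11  → R4 = 11
  SHL R4, 4  → R4 = 11 << 4 = 11 * 2^4 = 176
Final: R4 = 176

176


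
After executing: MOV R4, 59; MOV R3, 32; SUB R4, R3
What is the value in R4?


Register state trace:
  MOV R4, 59  → R4 = 59
  MOV R3, 32  → R3 = 32
  SUB R4, R3  → R4 = 59 - 32 = 27
Final: R4 = 27

27


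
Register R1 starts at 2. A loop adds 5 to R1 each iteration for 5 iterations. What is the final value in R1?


Starting value: R1 = 2
  Iter 1: R1 = 2 + 5 = 7
  Iter 2: R1 = 7 + 5 = 12
  Iter 3: R1 = 12 + 5 = 17
  Iter 4: R1 = 17 + 5 = 22
  Iter 5: R1 = 22 + 5 = 27
Final: R1 = 27

27


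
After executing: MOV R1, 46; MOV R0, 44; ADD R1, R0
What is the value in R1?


Register state trace:
  MOV R1, 46  → R1 = 46
  MOV R0, 44  → R0 = 44
  ADD R1, R0  → R1 = 46 + 44 = 90
Final: R1 = 90

90


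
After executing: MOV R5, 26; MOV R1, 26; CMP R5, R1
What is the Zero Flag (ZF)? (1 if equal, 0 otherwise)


Register state trace:
  MOV R5, 26  → R5 = 26
  MOV R1, 26  → R1 = 26
  CMP R5, R1  → computes 26 - 26 = 0
  Result is zero, so values are equal
ZF = 1

1


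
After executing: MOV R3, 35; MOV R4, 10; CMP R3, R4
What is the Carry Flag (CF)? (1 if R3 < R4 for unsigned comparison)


Register state trace:
  MOV R3, 35  → R3 = 35
  MOV R4, 10  → R4 = 10
  CMP R3, R4  → unsigned 35 - 10: no borrow
  35 >= 10, so CF = 0
CF = 0

0


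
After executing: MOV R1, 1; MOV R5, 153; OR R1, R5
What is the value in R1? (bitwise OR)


Register state trace:
  MOV R1, 1  → R1 = 1 (0b00000001)
  MOV R5, 153  → R5 = 153 (0b10011001)
  OR R1, R5   → R1 = 1 OR 153 = 153 (0b10011001)
Final: R1 = 153

153


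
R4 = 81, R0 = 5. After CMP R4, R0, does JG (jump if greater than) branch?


Trace:
  R4 = 81, R0 = 5
  CMP R4, R0  → compares 81 vs 5
  JG checks: is 81 greater than 5?
  81 > 5, so condition is true
Branch taken: Yes

Yes


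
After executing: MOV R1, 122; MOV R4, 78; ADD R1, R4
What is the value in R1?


Register state trace:
  MOV R1, 122  → R1 = 122
  MOV R4, 78  → R4 = 78
  ADD R1, R4  → R1 = 122 + 78 = 200
Final: R1 = 200

200


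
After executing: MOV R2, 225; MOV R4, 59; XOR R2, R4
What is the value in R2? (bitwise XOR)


Register state trace:
  MOV R2, 225  → R2 = 225 (0b11100001)
  MOV R4, 59  → R4 = 59 (0b00111011)
  XOR R2, R4  → R2 = 225 XOR 59 = 218 (0b11011010)
Final: R2 = 218

218


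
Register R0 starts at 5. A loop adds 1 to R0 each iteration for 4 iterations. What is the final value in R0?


Starting value: R0 = 5
  Iter 1: R0 = 5 + 1 = 6
  Iter 2: R0 = 6 + 1 = 7
  Iter 3: R0 = 7 + 1 = 8
  Iter 4: R0 = 8 + 1 = 9
Final: R0 = 9

9


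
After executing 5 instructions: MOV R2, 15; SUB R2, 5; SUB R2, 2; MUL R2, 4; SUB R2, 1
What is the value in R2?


Register state trace:
  MOV R2, 15  → R2 = 15
  SUB R2, 5  → R2 = 15 - 5 = 10
  SUB R2, 2  → R2 = 10 - 2 = 8
  MUL R2, 4  → R2 = 8 * 4 = 32
  SUB R2, 1  → R2 = 32 - 1 = 31
Final: R2 = 31

31


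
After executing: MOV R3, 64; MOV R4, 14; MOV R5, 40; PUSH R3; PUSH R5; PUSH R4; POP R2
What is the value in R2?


Stack trace (top is rightmost):
  MOV R3, 64  → R3 = 64
  MOV R4, 14  → R4 = 14
  MOV R5, 40  → R5 = 40
  PUSH R3  → stack: [64]
  PUSH R5  → stack: [64, 40]
  PUSH R4  → stack: [64, 40, 14]
  POP R2  → R2 = 14, stack: [64, 40]
Final: R2 = 14

14


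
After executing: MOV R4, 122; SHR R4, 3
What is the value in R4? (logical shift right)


Register state trace:
  MOV R4, 122  → R4 = 122
  SHR R4, 3  → R4 = 122 >> 3 = 122 // 2^3 = 15
Final: R4 = 15

15


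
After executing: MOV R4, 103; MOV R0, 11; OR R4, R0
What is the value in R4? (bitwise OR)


Register state trace:
  MOV R4, 103  → R4 = 103 (0b01100111)
  MOV R0, 11  → R0 = 11 (0b00001011)
  OR R4, R0   → R4 = 103 OR 11 = 111 (0b01101111)
Final: R4 = 111

111


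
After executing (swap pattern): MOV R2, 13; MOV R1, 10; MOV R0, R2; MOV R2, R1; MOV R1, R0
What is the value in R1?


Register state trace (swap pattern):
  MOV R2, 13  → R2 = 13
  MOV R1, 10  → R1 = 10
  MOV R0, R2  → R0 = 13  (save R2)
  MOV R2, R1  → R2 = 10  (R2 gets R1's value)
  MOV R1, R0  → R1 = 13  (R1 gets saved value)
Final: R1 = 13

13


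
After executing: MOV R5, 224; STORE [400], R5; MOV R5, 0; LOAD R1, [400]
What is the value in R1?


Register and memory trace:
  MOV R5, 224  → R5 = 224
  STORE [400], R5  → mem[400] = 224
  MOV R5, 0  → R5 = 0
  LOAD R1, [400]  → R1 = mem[400] = 224
Final: R1 = 224

224


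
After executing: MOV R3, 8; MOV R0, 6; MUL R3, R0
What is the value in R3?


Register state trace:
  MOV R3, 8  → R3 = 8
  MOV R0, 6  → R0 = 6
  MUL R3, R0  → R3 = 8 * 6 = 48
Final: R3 = 48

48


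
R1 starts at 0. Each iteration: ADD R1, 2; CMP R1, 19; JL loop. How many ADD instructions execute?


Loop trace (R1 starts at 0, target 19, step 2):
  ADD #1: R1 = 0 + 2 = 2  → 2 < 19, loop
  ADD #2: R1 = 2 + 2 = 4  → 4 < 19, loop
  ADD #3: R1 = 4 + 2 = 6  → 6 < 19, loop
  ADD #4: R1 = 6 + 2 = 8  → 8 < 19, loop
  ADD #5: R1 = 8 + 2 = 10  → 10 < 19, loop
  ADD #6: R1 = 10 + 2 = 12  → 12 < 19, loop
  ADD #7: R1 = 12 + 2 = 14  → 14 < 19, loop
  ADD #8: R1 = 14 + 2 = 16  → 16 < 19, loop
  ADD #9: R1 = 16 + 2 = 18  → 18 < 19, loop
  ADD #10: R1 = 18 + 2 = 20  → 20 >= 19, exit
Total ADD instructions: 10

10


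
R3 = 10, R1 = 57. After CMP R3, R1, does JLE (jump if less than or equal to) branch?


Trace:
  R3 = 10, R1 = 57
  CMP R3, R1  → compares 10 vs 57
  JLE checks: is 10 less than or equal to 57?
  10 < 57, so condition is true
Branch taken: Yes

Yes


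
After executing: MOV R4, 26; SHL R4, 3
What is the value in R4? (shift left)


Register state trace:
  MOV R4, 26  → R4 = 26
  SHL R4, 3  → R4 = 26 << 3 = 26 * 2^3 = 208
Final: R4 = 208

208


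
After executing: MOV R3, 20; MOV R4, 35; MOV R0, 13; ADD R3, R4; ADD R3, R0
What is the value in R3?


Register state trace:
  MOV R3, 20  → R3 = 20
  MOV R4, 35  → R4 = 35
  MOV R0, 13  → R0 = 13
  ADD R3, R4  → R3 = 20 + 35 = 55
  ADD R3, R0  → R3 = 55 + 13 = 68
Final: R3 = 68

68


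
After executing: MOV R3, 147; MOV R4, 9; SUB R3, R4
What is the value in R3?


Register state trace:
  MOV R3, 147  → R3 = 147
  MOV R4, 9  → R4 = 9
  SUB R3, R4  → R3 = 147 - 9 = 138
Final: R3 = 138

138
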